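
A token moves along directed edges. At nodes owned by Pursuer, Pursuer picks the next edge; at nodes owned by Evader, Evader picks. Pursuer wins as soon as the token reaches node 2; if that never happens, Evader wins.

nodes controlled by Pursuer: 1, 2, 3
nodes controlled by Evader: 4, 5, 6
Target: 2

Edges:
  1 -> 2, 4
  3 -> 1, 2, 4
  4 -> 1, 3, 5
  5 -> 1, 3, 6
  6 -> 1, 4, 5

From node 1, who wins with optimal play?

Pursuer

A0 = {2}
A1: add {1, 3} — 1 (Pursuer) has 1→2; 3 (Pursuer) has 3→2.
A2 = A1; e.g. 4 (Evader) can still go to 5. Fixed point.
1 ∈ A1, so Pursuer can force the target.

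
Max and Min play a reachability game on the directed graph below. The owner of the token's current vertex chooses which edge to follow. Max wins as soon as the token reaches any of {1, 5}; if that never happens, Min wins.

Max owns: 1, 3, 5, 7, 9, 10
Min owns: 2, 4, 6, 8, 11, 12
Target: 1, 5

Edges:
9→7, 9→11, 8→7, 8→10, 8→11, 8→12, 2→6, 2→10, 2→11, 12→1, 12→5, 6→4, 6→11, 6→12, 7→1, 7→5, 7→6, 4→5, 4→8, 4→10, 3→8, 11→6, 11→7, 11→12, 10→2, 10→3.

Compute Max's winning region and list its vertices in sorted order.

A0 = {1, 5}
A1: add {7, 12} — 7 (Max) has 7→1; 12 (Min): all of {1, 5} already in.
A2: add {9} — 9 (Max) has 9→7.
A3 = A2; e.g. 2 (Min) can still go to 6. Fixed point.
Max's winning region = {1, 5, 7, 9, 12}.

1, 5, 7, 9, 12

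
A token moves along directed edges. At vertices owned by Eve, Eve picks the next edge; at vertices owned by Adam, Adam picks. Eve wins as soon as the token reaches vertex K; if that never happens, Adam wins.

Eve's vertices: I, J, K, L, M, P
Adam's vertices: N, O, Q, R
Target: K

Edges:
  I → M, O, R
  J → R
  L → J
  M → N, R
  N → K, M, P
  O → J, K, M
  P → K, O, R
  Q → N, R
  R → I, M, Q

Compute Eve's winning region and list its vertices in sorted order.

K, P

A0 = {K}
A1: add {P} — P (Eve) has P→K.
A2 = A1; e.g. I (Eve) has no edge into A1. Fixed point.
Eve's winning region = {K, P}.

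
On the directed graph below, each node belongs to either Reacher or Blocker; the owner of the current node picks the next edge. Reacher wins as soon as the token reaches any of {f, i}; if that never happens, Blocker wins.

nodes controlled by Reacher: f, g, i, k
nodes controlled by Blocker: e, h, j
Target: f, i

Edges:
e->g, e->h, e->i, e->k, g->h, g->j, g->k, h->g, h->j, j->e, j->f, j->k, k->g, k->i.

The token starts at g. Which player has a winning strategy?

A0 = {f, i}
A1: add {k} — k (Reacher) has k→i.
A2: add {g} — g (Reacher) has g→k.
A3 = A2; e.g. e (Blocker) can still go to h. Fixed point.
g ∈ A2, so Reacher can force the target.

Reacher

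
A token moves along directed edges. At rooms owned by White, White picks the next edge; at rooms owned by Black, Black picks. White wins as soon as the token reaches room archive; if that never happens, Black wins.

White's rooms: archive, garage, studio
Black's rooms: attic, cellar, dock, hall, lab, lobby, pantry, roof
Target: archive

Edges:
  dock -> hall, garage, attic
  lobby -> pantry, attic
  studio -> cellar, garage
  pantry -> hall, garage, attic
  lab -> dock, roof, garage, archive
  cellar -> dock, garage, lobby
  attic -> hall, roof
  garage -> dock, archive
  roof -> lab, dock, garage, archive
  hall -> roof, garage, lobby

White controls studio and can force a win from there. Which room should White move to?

garage

A0 = {archive}
A1: add {garage} — garage (White) has garage→archive.
A2: add {studio} — studio (White) has studio→garage.
A3 = A2; e.g. cellar (Black) can still go to dock. Fixed point.
From studio, successor garage is in the attractor (rank 1); the other successor cellar is not.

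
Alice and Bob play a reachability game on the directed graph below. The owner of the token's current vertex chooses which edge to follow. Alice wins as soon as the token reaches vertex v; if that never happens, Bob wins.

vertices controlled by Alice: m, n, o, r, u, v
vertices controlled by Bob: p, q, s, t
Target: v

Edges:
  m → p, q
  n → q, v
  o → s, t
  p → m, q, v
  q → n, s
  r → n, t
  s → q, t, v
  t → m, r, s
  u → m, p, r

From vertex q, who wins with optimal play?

Bob

A0 = {v}
A1: add {n} — n (Alice) has n→v.
A2: add {r} — r (Alice) has r→n.
A3: add {u} — u (Alice) has u→r.
A4 = A3; e.g. m (Alice) has no edge into A3. Fixed point.
q never enters the attractor, so Bob can avoid the target forever.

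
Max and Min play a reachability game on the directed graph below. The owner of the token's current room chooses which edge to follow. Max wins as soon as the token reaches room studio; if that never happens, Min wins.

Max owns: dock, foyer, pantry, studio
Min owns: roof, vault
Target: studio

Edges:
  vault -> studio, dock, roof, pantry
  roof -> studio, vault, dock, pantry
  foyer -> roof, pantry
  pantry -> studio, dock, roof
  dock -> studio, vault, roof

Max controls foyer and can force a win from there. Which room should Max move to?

A0 = {studio}
A1: add {dock, pantry} — dock (Max) has dock→studio; pantry (Max) has pantry→studio.
A2: add {foyer} — foyer (Max) has foyer→pantry.
A3 = A2; e.g. vault (Min) can still go to roof. Fixed point.
From foyer, successor pantry is in the attractor (rank 1); the other successor roof is not.

pantry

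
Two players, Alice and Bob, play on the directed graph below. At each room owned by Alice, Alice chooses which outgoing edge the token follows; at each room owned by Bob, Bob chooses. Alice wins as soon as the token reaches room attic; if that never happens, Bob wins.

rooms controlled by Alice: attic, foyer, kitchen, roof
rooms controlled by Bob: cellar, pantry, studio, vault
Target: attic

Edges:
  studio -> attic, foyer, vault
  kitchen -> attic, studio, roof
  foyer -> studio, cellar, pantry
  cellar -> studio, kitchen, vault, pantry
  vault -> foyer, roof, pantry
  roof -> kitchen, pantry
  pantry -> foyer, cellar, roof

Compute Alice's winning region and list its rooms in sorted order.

attic, kitchen, roof

A0 = {attic}
A1: add {kitchen} — kitchen (Alice) has kitchen→attic.
A2: add {roof} — roof (Alice) has roof→kitchen.
A3 = A2; e.g. studio (Bob) can still go to foyer. Fixed point.
Alice's winning region = {attic, kitchen, roof}.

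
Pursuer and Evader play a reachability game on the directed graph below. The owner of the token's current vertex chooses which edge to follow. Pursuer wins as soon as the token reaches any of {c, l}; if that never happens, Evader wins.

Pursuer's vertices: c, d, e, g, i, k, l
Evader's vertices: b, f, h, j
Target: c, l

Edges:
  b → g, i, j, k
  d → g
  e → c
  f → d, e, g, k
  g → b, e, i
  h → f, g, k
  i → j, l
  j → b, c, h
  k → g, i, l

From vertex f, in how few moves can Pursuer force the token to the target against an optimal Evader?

A0 = {c, l}
A1: add {e, i, k} — e (Pursuer) has e→c; i (Pursuer) has i→l; k (Pursuer) has k→l.
A2: add {g} — g (Pursuer) has g→e.
A3: add {d} — d (Pursuer) has d→g.
A4: add {f} — f (Evader): all of {d, e, g, k} already in.
f enters the attractor at level 4, so Pursuer can force the target in 4 moves from there.

4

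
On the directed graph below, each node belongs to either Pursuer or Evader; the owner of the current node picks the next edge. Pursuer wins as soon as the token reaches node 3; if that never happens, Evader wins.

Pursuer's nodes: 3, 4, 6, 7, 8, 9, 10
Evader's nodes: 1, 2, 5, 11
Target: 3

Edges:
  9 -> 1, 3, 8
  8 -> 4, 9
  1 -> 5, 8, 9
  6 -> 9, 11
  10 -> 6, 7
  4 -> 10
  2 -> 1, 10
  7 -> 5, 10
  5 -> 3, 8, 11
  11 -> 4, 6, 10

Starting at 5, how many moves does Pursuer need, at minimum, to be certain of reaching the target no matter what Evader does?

6

A0 = {3}
A1: add {9} — 9 (Pursuer) has 9→3.
A2: add {6, 8} — 6 (Pursuer) has 6→9; 8 (Pursuer) has 8→9.
A3: add {10} — 10 (Pursuer) has 10→6.
A4: add {4, 7} — 4 (Pursuer) has 4→10; 7 (Pursuer) has 7→10.
A5: add {11} — 11 (Evader): all of {4, 6, 10} already in.
A6: add {5} — 5 (Evader): all of {3, 8, 11} already in.
5 enters the attractor at level 6, so Pursuer can force the target in 6 moves from there.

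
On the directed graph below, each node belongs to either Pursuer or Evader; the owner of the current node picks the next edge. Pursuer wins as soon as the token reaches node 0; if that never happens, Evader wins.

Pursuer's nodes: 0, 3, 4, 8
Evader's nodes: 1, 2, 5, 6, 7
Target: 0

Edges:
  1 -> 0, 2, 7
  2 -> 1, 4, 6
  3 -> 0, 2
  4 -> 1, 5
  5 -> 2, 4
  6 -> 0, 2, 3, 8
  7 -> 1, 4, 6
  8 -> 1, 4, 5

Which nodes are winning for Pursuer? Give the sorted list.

0, 3

A0 = {0}
A1: add {3} — 3 (Pursuer) has 3→0.
A2 = A1; e.g. 1 (Evader) can still go to 2. Fixed point.
Pursuer's winning region = {0, 3}.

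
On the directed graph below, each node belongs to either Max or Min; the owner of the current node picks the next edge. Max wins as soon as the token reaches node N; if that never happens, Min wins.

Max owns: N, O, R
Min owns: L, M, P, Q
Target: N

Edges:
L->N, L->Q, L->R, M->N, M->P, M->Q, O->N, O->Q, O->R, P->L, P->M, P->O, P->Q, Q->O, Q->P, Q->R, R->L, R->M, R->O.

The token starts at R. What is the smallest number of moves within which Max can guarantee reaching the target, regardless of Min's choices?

2

A0 = {N}
A1: add {O} — O (Max) has O→N.
A2: add {R} — R (Max) has R→O.
A3 = A2; e.g. L (Min) can still go to Q. Fixed point.
R enters the attractor at level 2, so Max can force the target in 2 moves from there.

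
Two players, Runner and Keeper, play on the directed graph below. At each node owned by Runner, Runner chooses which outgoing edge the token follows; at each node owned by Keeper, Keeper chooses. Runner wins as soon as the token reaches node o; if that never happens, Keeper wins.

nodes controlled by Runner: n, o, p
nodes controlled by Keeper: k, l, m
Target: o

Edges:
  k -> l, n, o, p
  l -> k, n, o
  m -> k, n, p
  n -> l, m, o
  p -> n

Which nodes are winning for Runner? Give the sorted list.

A0 = {o}
A1: add {n} — n (Runner) has n→o.
A2: add {p} — p (Runner) has p→n.
A3 = A2; e.g. k (Keeper) can still go to l. Fixed point.
Runner's winning region = {n, o, p}.

n, o, p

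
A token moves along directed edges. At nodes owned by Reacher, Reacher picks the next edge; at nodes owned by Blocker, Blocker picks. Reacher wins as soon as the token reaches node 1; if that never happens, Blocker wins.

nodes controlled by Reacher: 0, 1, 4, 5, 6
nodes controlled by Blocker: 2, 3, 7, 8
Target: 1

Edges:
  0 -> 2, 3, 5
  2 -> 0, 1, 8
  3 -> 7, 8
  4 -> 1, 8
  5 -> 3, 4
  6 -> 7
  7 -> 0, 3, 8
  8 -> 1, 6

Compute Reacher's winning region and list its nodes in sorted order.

0, 1, 4, 5

A0 = {1}
A1: add {4} — 4 (Reacher) has 4→1.
A2: add {5} — 5 (Reacher) has 5→4.
A3: add {0} — 0 (Reacher) has 0→5.
A4 = A3; e.g. 2 (Blocker) can still go to 8. Fixed point.
Reacher's winning region = {0, 1, 4, 5}.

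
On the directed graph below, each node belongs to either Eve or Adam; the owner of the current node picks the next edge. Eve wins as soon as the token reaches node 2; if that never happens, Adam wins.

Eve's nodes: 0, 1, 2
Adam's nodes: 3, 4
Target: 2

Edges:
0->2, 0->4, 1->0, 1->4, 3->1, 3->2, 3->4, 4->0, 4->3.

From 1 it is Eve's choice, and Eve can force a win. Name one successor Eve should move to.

A0 = {2}
A1: add {0} — 0 (Eve) has 0→2.
A2: add {1} — 1 (Eve) has 1→0.
A3 = A2; e.g. 3 (Adam) can still go to 4. Fixed point.
From 1, successor 0 is in the attractor (rank 1); the other successor 4 is not.

0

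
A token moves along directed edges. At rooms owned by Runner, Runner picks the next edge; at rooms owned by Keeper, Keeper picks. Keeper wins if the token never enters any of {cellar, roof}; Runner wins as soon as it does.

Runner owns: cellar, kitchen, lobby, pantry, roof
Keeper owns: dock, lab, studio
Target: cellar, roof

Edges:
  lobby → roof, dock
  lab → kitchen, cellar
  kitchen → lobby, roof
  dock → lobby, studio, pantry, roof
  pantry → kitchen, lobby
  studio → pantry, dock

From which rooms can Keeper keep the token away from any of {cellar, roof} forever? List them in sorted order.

A0 = {cellar, roof}
A1: add {kitchen, lobby} — kitchen (Runner) has kitchen→roof; lobby (Runner) has lobby→roof.
A2: add {lab, pantry} — lab (Keeper): all of {kitchen, cellar} already in; pantry (Runner) has pantry→kitchen.
A3 = A2; e.g. studio (Keeper) can still go to dock. Fixed point.
Runner's attractor = {cellar, kitchen, lab, lobby, pantry, roof}; Keeper avoids the target exactly from the complement.

dock, studio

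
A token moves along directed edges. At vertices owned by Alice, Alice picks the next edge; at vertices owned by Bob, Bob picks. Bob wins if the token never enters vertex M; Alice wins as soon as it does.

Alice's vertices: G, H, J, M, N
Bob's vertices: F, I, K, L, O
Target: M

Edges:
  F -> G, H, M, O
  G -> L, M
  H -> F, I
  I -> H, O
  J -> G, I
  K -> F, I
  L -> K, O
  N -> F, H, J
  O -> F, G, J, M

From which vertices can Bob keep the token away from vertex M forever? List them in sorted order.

F, H, I, K, L, O

A0 = {M}
A1: add {G} — G (Alice) has G→M.
A2: add {J} — J (Alice) has J→G.
A3: add {N} — N (Alice) has N→J.
A4 = A3; e.g. F (Bob) can still go to H. Fixed point.
Alice's attractor = {G, J, M, N}; Bob avoids the target exactly from the complement.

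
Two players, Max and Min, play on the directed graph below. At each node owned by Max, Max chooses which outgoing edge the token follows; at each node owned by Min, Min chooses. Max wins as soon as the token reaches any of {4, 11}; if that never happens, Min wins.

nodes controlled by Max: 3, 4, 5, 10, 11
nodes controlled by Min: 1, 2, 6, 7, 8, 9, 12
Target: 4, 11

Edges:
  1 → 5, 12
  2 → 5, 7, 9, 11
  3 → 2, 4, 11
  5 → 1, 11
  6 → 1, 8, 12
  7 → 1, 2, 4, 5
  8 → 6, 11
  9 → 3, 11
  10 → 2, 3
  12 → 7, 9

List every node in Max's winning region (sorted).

3, 4, 5, 9, 10, 11

A0 = {4, 11}
A1: add {3, 5} — 3 (Max) has 3→4; 5 (Max) has 5→11.
A2: add {9, 10} — 9 (Min): all of {3, 11} already in; 10 (Max) has 10→3.
A3 = A2; e.g. 1 (Min) can still go to 12. Fixed point.
Max's winning region = {3, 4, 5, 9, 10, 11}.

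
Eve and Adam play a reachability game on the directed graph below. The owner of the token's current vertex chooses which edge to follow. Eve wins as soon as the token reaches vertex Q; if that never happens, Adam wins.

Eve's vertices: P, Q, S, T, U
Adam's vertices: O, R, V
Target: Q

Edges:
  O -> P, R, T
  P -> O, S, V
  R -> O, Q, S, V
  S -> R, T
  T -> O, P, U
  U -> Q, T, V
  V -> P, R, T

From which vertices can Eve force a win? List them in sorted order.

P, Q, S, T, U

A0 = {Q}
A1: add {U} — U (Eve) has U→Q.
A2: add {T} — T (Eve) has T→U.
A3: add {S} — S (Eve) has S→T.
A4: add {P} — P (Eve) has P→S.
A5 = A4; e.g. O (Adam) can still go to R. Fixed point.
Eve's winning region = {P, Q, S, T, U}.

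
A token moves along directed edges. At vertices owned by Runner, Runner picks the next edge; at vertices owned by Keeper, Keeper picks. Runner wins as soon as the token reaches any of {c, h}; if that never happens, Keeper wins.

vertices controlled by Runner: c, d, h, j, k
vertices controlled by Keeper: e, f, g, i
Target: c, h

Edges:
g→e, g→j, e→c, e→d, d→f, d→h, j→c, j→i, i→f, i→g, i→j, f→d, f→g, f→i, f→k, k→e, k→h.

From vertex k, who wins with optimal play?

Runner

A0 = {c, h}
A1: add {d, j, k} — d (Runner) has d→h; j (Runner) has j→c; k (Runner) has k→h.
k ∈ A1, so Runner can force the target.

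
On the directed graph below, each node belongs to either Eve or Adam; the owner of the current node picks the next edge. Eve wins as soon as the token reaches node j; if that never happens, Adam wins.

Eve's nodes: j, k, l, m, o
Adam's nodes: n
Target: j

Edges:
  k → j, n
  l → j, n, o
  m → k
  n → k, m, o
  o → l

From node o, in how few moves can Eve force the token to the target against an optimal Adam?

2

A0 = {j}
A1: add {k, l} — k (Eve) has k→j; l (Eve) has l→j.
A2: add {m, o} — m (Eve) has m→k; o (Eve) has o→l.
o enters the attractor at level 2, so Eve can force the target in 2 moves from there.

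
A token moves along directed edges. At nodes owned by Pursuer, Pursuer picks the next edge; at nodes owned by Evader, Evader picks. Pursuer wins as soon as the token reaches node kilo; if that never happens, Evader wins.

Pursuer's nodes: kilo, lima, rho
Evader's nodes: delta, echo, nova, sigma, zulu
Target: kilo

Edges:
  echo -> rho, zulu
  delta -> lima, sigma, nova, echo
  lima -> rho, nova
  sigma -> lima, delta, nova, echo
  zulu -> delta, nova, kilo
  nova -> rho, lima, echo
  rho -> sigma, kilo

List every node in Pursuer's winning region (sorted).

A0 = {kilo}
A1: add {rho} — rho (Pursuer) has rho→kilo.
A2: add {lima} — lima (Pursuer) has lima→rho.
A3 = A2; e.g. sigma (Evader) can still go to delta. Fixed point.
Pursuer's winning region = {kilo, lima, rho}.

kilo, lima, rho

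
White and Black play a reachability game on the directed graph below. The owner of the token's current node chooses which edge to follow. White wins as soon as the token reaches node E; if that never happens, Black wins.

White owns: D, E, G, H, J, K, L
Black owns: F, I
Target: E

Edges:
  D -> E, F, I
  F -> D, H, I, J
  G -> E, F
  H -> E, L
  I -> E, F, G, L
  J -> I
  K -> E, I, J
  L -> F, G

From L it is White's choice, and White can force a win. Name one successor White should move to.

G

A0 = {E}
A1: add {D, G, H, K} — D (White) has D→E; G (White) has G→E; H (White) has H→E; K (White) has K→E.
A2: add {L} — L (White) has L→G.
A3 = A2; e.g. F (Black) can still go to I. Fixed point.
From L, successor G is in the attractor (rank 1); the other successor F is not.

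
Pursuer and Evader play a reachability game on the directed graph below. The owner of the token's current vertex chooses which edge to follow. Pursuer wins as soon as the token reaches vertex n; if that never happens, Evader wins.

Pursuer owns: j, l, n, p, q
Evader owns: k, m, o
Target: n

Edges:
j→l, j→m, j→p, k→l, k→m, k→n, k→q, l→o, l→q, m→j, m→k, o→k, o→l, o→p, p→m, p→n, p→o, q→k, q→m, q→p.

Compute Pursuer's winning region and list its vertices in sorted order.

j, l, n, p, q

A0 = {n}
A1: add {p} — p (Pursuer) has p→n.
A2: add {j, q} — j (Pursuer) has j→p; q (Pursuer) has q→p.
A3: add {l} — l (Pursuer) has l→q.
A4 = A3; e.g. k (Evader) can still go to m. Fixed point.
Pursuer's winning region = {j, l, n, p, q}.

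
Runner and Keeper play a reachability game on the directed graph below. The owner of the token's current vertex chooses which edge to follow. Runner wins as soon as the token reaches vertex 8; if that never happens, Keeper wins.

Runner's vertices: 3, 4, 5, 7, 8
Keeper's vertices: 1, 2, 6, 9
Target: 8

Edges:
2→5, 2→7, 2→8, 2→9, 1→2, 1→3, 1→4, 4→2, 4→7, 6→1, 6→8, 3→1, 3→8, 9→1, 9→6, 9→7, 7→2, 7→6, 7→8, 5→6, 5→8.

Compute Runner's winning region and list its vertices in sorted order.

A0 = {8}
A1: add {3, 5, 7} — 3 (Runner) has 3→8; 5 (Runner) has 5→8; 7 (Runner) has 7→8.
A2: add {4} — 4 (Runner) has 4→7.
A3 = A2; e.g. 1 (Keeper) can still go to 2. Fixed point.
Runner's winning region = {3, 4, 5, 7, 8}.

3, 4, 5, 7, 8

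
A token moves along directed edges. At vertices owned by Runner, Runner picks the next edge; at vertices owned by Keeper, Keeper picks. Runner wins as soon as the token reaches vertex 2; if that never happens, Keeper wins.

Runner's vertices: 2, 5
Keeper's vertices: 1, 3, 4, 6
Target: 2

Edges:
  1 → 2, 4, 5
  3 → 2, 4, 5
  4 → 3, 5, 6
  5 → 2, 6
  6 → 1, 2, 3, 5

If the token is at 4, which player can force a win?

Keeper

A0 = {2}
A1: add {5} — 5 (Runner) has 5→2.
A2 = A1; e.g. 1 (Keeper) can still go to 4. Fixed point.
4 never enters the attractor, so Keeper can avoid the target forever.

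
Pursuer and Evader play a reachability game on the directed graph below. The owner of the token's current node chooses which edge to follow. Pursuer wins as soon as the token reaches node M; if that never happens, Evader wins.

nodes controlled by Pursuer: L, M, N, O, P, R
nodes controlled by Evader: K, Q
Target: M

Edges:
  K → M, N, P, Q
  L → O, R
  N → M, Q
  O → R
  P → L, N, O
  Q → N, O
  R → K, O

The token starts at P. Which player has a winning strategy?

A0 = {M}
A1: add {N} — N (Pursuer) has N→M.
A2: add {P} — P (Pursuer) has P→N.
A3 = A2; e.g. K (Evader) can still go to Q. Fixed point.
P ∈ A2, so Pursuer can force the target.

Pursuer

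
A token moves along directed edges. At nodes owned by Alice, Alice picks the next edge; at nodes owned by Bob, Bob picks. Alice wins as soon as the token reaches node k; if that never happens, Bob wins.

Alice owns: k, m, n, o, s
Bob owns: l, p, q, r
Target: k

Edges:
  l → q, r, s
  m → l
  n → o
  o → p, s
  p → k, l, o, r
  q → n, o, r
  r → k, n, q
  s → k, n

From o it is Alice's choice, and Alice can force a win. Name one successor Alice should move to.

s

A0 = {k}
A1: add {s} — s (Alice) has s→k.
A2: add {o} — o (Alice) has o→s.
A3: add {n} — n (Alice) has n→o.
A4 = A3; e.g. l (Bob) can still go to q. Fixed point.
From o, successor s is in the attractor (rank 1); the other successor p is not.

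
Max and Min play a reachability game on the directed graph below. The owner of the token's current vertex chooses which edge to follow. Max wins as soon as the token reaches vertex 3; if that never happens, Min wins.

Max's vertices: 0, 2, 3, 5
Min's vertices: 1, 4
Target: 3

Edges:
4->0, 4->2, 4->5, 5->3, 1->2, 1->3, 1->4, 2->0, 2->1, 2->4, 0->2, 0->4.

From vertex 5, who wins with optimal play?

Max

A0 = {3}
A1: add {5} — 5 (Max) has 5→3.
A2 = A1; e.g. 0 (Max) has no edge into A1. Fixed point.
5 ∈ A1, so Max can force the target.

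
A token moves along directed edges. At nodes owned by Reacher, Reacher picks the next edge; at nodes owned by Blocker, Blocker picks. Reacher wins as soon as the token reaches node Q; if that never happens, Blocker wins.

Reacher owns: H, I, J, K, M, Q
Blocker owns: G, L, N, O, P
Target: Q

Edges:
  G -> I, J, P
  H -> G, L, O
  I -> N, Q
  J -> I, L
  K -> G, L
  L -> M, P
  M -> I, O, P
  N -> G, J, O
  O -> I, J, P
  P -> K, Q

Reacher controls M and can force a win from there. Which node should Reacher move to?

I

A0 = {Q}
A1: add {I} — I (Reacher) has I→Q.
A2: add {J, M} — J (Reacher) has J→I; M (Reacher) has M→I.
A3 = A2; e.g. G (Blocker) can still go to P. Fixed point.
From M, successor I is in the attractor (rank 1); the other successors O, P are not.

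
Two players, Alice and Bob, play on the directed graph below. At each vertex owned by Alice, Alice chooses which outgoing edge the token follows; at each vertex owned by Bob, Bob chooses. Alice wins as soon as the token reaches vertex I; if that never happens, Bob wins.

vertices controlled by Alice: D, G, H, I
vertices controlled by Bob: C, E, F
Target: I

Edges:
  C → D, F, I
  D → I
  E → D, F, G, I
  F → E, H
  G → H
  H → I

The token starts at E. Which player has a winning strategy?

Bob

A0 = {I}
A1: add {D, H} — D (Alice) has D→I; H (Alice) has H→I.
A2: add {G} — G (Alice) has G→H.
A3 = A2; e.g. C (Bob) can still go to F. Fixed point.
E never enters the attractor, so Bob can avoid the target forever.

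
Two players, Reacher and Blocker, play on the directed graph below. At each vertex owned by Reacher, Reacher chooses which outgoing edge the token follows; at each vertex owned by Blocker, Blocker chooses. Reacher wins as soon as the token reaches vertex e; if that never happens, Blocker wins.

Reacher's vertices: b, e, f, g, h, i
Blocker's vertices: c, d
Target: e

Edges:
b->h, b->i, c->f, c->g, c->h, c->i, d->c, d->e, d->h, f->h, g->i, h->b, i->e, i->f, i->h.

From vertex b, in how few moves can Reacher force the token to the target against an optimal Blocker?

A0 = {e}
A1: add {i} — i (Reacher) has i→e.
A2: add {b, g} — b (Reacher) has b→i; g (Reacher) has g→i.
b enters the attractor at level 2, so Reacher can force the target in 2 moves from there.

2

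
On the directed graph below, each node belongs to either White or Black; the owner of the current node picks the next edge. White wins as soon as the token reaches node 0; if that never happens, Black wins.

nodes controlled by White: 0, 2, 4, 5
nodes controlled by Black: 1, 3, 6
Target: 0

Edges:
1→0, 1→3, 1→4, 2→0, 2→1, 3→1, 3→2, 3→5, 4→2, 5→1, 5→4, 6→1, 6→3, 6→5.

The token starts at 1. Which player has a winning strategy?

Black

A0 = {0}
A1: add {2} — 2 (White) has 2→0.
A2: add {4} — 4 (White) has 4→2.
A3: add {5} — 5 (White) has 5→4.
A4 = A3; e.g. 1 (Black) can still go to 3. Fixed point.
1 never enters the attractor, so Black can avoid the target forever.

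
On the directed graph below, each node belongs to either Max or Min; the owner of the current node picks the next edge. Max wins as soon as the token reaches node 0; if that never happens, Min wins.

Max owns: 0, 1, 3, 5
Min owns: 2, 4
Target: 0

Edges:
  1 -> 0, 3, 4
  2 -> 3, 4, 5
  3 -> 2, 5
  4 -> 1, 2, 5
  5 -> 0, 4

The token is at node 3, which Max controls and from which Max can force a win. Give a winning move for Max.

A0 = {0}
A1: add {1, 5} — 1 (Max) has 1→0; 5 (Max) has 5→0.
A2: add {3} — 3 (Max) has 3→5.
A3 = A2; e.g. 2 (Min) can still go to 4. Fixed point.
From 3, successor 5 is in the attractor (rank 1); the other successor 2 is not.

5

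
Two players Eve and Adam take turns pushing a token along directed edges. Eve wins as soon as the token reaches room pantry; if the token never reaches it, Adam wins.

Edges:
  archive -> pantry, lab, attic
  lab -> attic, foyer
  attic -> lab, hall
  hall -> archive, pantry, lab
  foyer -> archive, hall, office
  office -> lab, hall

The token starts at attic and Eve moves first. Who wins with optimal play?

Adam

Track states (vertex, player-to-move).
A0 = {(pantry,Eve), (pantry,Adam)}
A1: add {(archive,Eve), (hall,Eve)}.
A2 = A1; e.g. (archive,Adam) stays out. (attic,Eve) never enters ⇒ Adam avoids the target.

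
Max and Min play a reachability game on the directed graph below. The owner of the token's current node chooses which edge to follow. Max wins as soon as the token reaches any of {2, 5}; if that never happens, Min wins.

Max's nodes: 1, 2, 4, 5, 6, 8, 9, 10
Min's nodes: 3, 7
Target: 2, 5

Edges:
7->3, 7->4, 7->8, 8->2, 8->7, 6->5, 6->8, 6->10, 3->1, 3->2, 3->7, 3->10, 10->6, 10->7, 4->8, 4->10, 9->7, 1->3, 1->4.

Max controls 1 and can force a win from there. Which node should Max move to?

4

A0 = {2, 5}
A1: add {6, 8} — 6 (Max) has 6→5; 8 (Max) has 8→2.
A2: add {4, 10} — 4 (Max) has 4→8; 10 (Max) has 10→6.
A3: add {1} — 1 (Max) has 1→4.
A4 = A3; e.g. 3 (Min) can still go to 7. Fixed point.
From 1, successor 4 is in the attractor (rank 2); the other successor 3 is not.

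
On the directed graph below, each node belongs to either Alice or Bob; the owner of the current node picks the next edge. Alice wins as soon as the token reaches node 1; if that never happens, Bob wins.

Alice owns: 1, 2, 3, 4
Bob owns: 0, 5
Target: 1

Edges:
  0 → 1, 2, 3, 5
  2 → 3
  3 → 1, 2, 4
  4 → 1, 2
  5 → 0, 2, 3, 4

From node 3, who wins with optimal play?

A0 = {1}
A1: add {3, 4} — 3 (Alice) has 3→1; 4 (Alice) has 4→1.
3 ∈ A1, so Alice can force the target.

Alice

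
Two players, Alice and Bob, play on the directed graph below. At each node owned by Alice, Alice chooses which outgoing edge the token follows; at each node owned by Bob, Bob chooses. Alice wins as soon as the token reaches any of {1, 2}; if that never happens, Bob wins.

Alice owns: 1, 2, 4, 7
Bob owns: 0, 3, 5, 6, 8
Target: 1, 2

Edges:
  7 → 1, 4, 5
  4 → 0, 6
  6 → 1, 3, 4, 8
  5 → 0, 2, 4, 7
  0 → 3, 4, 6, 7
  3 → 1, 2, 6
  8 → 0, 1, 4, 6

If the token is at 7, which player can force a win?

A0 = {1, 2}
A1: add {7} — 7 (Alice) has 7→1.
A2 = A1; e.g. 0 (Bob) can still go to 3. Fixed point.
7 ∈ A1, so Alice can force the target.

Alice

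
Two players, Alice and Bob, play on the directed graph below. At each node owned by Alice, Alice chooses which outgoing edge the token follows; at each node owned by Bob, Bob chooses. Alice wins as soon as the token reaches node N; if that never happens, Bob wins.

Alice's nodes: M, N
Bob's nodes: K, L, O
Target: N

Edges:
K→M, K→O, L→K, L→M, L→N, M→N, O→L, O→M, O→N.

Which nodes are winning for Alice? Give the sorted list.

M, N

A0 = {N}
A1: add {M} — M (Alice) has M→N.
A2 = A1; e.g. K (Bob) can still go to O. Fixed point.
Alice's winning region = {M, N}.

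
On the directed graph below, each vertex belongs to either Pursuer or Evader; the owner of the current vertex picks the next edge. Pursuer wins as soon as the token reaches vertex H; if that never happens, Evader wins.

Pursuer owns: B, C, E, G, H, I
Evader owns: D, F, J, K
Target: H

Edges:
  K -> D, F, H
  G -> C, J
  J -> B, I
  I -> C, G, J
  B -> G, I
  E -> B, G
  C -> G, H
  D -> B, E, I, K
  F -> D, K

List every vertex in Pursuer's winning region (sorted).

A0 = {H}
A1: add {C} — C (Pursuer) has C→H.
A2: add {G, I} — G (Pursuer) has G→C; I (Pursuer) has I→C.
A3: add {B, E} — B (Pursuer) has B→G; E (Pursuer) has E→G.
A4: add {J} — J (Evader): all of {B, I} already in.
A5 = A4; e.g. D (Evader) can still go to K. Fixed point.
Pursuer's winning region = {B, C, E, G, H, I, J}.

B, C, E, G, H, I, J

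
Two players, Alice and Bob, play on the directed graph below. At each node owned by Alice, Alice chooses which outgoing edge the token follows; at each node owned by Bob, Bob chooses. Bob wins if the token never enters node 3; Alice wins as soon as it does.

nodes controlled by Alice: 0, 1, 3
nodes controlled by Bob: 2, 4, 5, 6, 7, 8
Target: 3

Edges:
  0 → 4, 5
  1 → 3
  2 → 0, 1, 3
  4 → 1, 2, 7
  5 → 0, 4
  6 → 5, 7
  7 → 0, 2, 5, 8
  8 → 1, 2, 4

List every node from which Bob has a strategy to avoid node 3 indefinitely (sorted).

0, 2, 4, 5, 6, 7, 8

A0 = {3}
A1: add {1} — 1 (Alice) has 1→3.
A2 = A1; e.g. 0 (Alice) has no edge into A1. Fixed point.
Alice's attractor = {1, 3}; Bob avoids the target exactly from the complement.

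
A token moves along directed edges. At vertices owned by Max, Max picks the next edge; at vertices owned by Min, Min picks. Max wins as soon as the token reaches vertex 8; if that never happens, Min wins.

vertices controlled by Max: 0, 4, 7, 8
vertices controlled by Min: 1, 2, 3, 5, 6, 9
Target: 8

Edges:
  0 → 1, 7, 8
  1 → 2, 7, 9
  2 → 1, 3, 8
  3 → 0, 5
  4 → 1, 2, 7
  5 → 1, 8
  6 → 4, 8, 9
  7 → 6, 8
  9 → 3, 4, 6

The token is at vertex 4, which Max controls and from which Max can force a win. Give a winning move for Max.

7

A0 = {8}
A1: add {0, 7} — 0 (Max) has 0→8; 7 (Max) has 7→8.
A2: add {4} — 4 (Max) has 4→7.
A3 = A2; e.g. 1 (Min) can still go to 2. Fixed point.
From 4, successor 7 is in the attractor (rank 1); the other successors 1, 2 are not.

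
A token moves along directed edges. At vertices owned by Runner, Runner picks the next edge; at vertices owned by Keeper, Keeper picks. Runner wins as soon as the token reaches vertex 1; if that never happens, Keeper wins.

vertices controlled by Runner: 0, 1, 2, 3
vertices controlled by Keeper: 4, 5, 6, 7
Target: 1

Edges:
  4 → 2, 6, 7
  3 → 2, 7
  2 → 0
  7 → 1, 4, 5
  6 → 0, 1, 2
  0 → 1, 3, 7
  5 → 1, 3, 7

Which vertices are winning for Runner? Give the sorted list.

0, 1, 2, 3, 6

A0 = {1}
A1: add {0} — 0 (Runner) has 0→1.
A2: add {2} — 2 (Runner) has 2→0.
A3: add {3, 6} — 3 (Runner) has 3→2; 6 (Keeper): all of {0, 1, 2} already in.
A4 = A3; e.g. 4 (Keeper) can still go to 7. Fixed point.
Runner's winning region = {0, 1, 2, 3, 6}.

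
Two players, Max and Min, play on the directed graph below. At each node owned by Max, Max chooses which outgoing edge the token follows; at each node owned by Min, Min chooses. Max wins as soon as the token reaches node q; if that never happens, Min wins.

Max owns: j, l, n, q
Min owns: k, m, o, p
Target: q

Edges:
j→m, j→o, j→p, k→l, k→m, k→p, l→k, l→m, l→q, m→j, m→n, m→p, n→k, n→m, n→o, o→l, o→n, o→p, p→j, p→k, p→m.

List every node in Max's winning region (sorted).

A0 = {q}
A1: add {l} — l (Max) has l→q.
A2 = A1; e.g. j (Max) has no edge into A1. Fixed point.
Max's winning region = {l, q}.

l, q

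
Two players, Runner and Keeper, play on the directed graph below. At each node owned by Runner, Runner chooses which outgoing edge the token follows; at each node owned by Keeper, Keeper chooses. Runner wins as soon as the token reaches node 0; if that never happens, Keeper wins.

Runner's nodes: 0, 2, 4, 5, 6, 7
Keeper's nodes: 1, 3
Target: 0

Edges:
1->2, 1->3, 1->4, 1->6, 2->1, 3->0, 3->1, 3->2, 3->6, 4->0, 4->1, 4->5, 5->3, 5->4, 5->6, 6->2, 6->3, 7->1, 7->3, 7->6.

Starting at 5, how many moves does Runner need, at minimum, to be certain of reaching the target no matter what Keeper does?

A0 = {0}
A1: add {4} — 4 (Runner) has 4→0.
A2: add {5} — 5 (Runner) has 5→4.
A3 = A2; e.g. 1 (Keeper) can still go to 2. Fixed point.
5 enters the attractor at level 2, so Runner can force the target in 2 moves from there.

2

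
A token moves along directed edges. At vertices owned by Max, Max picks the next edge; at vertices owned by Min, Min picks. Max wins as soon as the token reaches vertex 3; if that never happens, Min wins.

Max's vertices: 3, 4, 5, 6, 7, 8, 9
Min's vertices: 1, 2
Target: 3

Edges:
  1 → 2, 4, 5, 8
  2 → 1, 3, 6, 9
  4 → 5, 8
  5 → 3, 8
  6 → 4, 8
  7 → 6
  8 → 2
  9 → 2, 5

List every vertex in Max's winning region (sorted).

A0 = {3}
A1: add {5} — 5 (Max) has 5→3.
A2: add {4, 9} — 4 (Max) has 4→5; 9 (Max) has 9→5.
A3: add {6} — 6 (Max) has 6→4.
A4: add {7} — 7 (Max) has 7→6.
A5 = A4; e.g. 1 (Min) can still go to 2. Fixed point.
Max's winning region = {3, 4, 5, 6, 7, 9}.

3, 4, 5, 6, 7, 9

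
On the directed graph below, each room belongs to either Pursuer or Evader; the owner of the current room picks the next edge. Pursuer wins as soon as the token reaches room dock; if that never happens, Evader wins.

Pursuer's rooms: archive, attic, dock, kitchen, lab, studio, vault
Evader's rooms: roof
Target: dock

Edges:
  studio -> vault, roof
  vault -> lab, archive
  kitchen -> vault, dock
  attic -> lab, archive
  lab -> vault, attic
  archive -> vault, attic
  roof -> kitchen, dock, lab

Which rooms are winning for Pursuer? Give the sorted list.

A0 = {dock}
A1: add {kitchen} — kitchen (Pursuer) has kitchen→dock.
A2 = A1; e.g. studio (Pursuer) has no edge into A1. Fixed point.
Pursuer's winning region = {dock, kitchen}.

dock, kitchen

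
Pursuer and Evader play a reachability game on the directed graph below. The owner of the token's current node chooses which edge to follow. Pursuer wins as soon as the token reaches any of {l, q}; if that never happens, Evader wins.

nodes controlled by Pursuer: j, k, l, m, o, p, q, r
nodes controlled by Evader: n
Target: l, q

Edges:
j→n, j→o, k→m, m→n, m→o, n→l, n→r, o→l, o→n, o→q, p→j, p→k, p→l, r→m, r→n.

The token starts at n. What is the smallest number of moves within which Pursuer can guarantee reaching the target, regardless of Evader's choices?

4

A0 = {l, q}
A1: add {o, p} — o (Pursuer) has o→l; p (Pursuer) has p→l.
A2: add {j, m} — j (Pursuer) has j→o; m (Pursuer) has m→o.
A3: add {k, r} — k (Pursuer) has k→m; r (Pursuer) has r→m.
A4: add {n} — n (Evader): all of {l, r} already in.
A4 = all vertices. Fixed point.
n enters the attractor at level 4, so Pursuer can force the target in 4 moves from there.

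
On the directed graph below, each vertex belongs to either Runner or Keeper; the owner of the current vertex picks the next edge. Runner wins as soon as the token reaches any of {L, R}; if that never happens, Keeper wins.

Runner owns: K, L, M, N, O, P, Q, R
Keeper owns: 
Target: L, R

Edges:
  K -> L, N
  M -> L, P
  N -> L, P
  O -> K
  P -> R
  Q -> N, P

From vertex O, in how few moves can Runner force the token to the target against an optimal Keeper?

A0 = {L, R}
A1: add {K, M, N, P} — K (Runner) has K→L; M (Runner) has M→L; N (Runner) has N→L; P (Runner) has P→R.
A2: add {O, Q} — O (Runner) has O→K; Q (Runner) has Q→N.
A2 = all vertices. Fixed point.
O enters the attractor at level 2, so Runner can force the target in 2 moves from there.

2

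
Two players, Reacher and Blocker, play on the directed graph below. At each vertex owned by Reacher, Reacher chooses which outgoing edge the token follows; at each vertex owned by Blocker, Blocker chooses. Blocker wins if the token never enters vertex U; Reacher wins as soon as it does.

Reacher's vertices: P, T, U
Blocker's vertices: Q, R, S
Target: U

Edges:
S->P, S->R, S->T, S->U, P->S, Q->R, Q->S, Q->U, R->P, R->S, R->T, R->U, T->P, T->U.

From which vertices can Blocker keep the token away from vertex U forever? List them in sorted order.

P, Q, R, S

A0 = {U}
A1: add {T} — T (Reacher) has T→U.
A2 = A1; e.g. P (Reacher) has no edge into A1. Fixed point.
Reacher's attractor = {T, U}; Blocker avoids the target exactly from the complement.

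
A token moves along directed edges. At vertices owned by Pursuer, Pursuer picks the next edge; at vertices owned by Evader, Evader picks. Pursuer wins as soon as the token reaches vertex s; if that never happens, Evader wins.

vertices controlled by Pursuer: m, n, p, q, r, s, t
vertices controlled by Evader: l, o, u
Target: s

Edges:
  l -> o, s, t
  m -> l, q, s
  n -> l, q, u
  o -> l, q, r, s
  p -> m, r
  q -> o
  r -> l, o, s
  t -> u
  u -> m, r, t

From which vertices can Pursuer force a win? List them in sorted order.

m, p, r, s

A0 = {s}
A1: add {m, r} — m (Pursuer) has m→s; r (Pursuer) has r→s.
A2: add {p} — p (Pursuer) has p→m.
A3 = A2; e.g. l (Evader) can still go to o. Fixed point.
Pursuer's winning region = {m, p, r, s}.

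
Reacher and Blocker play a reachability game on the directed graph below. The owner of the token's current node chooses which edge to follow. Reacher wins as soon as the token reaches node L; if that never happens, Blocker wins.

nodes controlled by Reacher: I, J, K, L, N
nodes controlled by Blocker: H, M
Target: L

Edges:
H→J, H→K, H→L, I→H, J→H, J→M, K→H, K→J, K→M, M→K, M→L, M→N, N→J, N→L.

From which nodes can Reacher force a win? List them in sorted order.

L, N

A0 = {L}
A1: add {N} — N (Reacher) has N→L.
A2 = A1; e.g. H (Blocker) can still go to J. Fixed point.
Reacher's winning region = {L, N}.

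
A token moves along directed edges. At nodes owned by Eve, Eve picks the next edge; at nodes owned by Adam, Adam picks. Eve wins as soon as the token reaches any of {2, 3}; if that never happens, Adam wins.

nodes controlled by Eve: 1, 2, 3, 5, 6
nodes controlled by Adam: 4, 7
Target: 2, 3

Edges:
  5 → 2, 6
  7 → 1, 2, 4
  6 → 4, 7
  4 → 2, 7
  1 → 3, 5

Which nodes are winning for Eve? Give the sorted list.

1, 2, 3, 5

A0 = {2, 3}
A1: add {1, 5} — 1 (Eve) has 1→3; 5 (Eve) has 5→2.
A2 = A1; e.g. 4 (Adam) can still go to 7. Fixed point.
Eve's winning region = {1, 2, 3, 5}.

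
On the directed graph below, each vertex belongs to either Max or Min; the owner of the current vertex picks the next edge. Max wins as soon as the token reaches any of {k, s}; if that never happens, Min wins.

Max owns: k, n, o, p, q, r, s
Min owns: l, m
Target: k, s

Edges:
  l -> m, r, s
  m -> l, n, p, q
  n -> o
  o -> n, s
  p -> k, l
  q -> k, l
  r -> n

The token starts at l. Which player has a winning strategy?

Min

A0 = {k, s}
A1: add {o, p, q} — o (Max) has o→s; p (Max) has p→k; q (Max) has q→k.
A2: add {n} — n (Max) has n→o.
A3: add {r} — r (Max) has r→n.
A4 = A3; e.g. l (Min) can still go to m. Fixed point.
l never enters the attractor, so Min can avoid the target forever.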